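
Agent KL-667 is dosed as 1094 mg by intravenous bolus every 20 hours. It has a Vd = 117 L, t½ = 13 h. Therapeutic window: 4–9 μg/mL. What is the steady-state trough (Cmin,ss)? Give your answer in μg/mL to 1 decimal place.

4.9 μg/mL

τ/t½ = 20/13 ≈ 1.5385, so fraction remaining f = (1/2)^(20/13) ≈ 0.3443.
Each bolus raises the concentration by D/Vd = 1094/117 ≈ 9.350 μg/mL.
Steady-state trough Cmin,ss = C₀·f/(1−f) ≈ 9.350 × 0.3443/0.6557 ≈ 4.910 μg/mL.
Trough 4.9 μg/mL vs MEC 4 μg/mL: adequate.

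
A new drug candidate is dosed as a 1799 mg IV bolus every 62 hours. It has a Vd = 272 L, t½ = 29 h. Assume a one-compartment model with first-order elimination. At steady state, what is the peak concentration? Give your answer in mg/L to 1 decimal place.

8.6 mg/L

k = ln2/t½ = ln2/29 ≈ 0.023902 h⁻¹; fraction remaining f = e^(−kτ) = e^(−0.023902×62) ≈ 0.2272.
At steady state, accumulation factor R = 1/(1 − e^(−kτ)) ≈ 1.2940.
Single-dose peak C₀ = D/Vd = 1799/272 ≈ 6.614 mg/L.
Steady-state peak Cmax,ss = C₀·R ≈ 6.614 × 1.2940 ≈ 8.559 mg/L.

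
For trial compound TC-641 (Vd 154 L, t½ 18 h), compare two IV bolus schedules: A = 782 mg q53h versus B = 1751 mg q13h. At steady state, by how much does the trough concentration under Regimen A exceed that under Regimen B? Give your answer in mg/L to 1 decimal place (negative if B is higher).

Regimen A: f = (1/2)^(53/18) ≈ 0.1299; Cmin,ss = (782/154)·f/(1−f) ≈ 0.758 mg/L.
Regimen B: f = (1/2)^(13/18) ≈ 0.6062; Cmin,ss = (1751/154)·f/(1−f) ≈ 17.503 mg/L.
Difference ≈ 0.758 − 17.503 ≈ -16.745 mg/L.

-16.7 mg/L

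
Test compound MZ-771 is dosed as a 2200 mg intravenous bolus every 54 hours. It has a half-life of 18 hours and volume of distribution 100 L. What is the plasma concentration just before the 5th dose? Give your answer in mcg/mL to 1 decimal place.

3.1 mcg/mL

f = (1/2)^(τ/t½) = (1/2)^(54/18) ≈ 0.1250.
C₀ = D/Vd = 2200/100 ≈ 22.000 mcg/mL.
Before the 5th dose, 4 doses have been given. Superposition: Cmin = C₀·(f + f² + … + f^4).
≈ 22.000 × (0.1250 + 0.0156 + 0.0020 + 0.0002) ≈ 22.000 × 0.1428 ≈ 3.142 mcg/mL.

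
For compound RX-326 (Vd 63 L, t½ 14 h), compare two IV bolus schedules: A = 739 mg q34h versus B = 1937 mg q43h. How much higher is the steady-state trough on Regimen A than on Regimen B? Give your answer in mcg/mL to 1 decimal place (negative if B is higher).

Regimen A: f = (1/2)^(34/14) ≈ 0.1857; Cmin,ss = (739/63)·f/(1−f) ≈ 2.675 mcg/mL.
Regimen B: f = (1/2)^(43/14) ≈ 0.1190; Cmin,ss = (1937/63)·f/(1−f) ≈ 4.153 mcg/mL.
Difference ≈ 2.675 − 4.153 ≈ -1.478 mcg/mL.

-1.5 mcg/mL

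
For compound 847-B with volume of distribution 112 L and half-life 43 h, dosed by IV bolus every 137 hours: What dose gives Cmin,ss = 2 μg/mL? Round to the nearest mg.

τ/t½ = 137/43 ≈ 3.186, so f = (1/2)^(137/43) ≈ 0.109876.
Cmin,ss = (D/Vd)·f/(1−f), so D = Cmin,ss·Vd·(1−f)/f.
D = 2 × 112 × (1−f)/f ≈ 2 × 112 × 8.10117 ≈ 1814.66 mg.

1815 mg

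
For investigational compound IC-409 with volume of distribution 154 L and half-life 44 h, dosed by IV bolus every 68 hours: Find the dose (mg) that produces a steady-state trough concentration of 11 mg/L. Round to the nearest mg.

3251 mg

τ/t½ = 68/44 ≈ 1.5455, so f = (1/2)^(68/44) ≈ 0.342588.
Cmin,ss = (D/Vd)·f/(1−f), so D = Cmin,ss·Vd·(1−f)/f.
D = 11 × 154 × (1−f)/f ≈ 11 × 154 × 1.91896 ≈ 3250.72 mg.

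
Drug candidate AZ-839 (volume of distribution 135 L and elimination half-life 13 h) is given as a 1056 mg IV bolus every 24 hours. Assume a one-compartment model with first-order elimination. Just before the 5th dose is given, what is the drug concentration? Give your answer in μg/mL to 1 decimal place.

3.0 μg/mL

f = (1/2)^(τ/t½) = (1/2)^(24/13) ≈ 0.2781.
C₀ = D/Vd = 1056/135 ≈ 7.822 μg/mL.
Before the 5th dose, 4 doses have been given. Superposition: Cmin = C₀·(f + f² + … + f^4).
≈ 7.822 × (0.2781 + 0.0773 + 0.0215 + 0.0060) ≈ 7.822 × 0.3829 ≈ 2.995 μg/mL.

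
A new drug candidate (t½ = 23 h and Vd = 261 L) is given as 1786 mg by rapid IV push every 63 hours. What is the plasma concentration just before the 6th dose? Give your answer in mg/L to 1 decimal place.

1.2 mg/L

f = (1/2)^(τ/t½) = (1/2)^(63/23) ≈ 0.1498.
C₀ = D/Vd = 1786/261 ≈ 6.843 mg/L.
Before the 6th dose, 5 doses have been given. Superposition: Cmin = C₀·(f + f² + … + f^5).
≈ 6.843 × (0.1498 + 0.0224 + 0.0034 + 0.0005 + 0.0001) ≈ 6.843 × 0.1762 ≈ 1.206 mg/L.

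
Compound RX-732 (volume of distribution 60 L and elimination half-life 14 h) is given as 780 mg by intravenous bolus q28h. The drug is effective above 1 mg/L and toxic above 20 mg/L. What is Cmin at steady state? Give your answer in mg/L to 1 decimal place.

The dosing interval is 2 half-lives, so f = 2^(−2) = 0.25.
At steady state, R = 1/(1 − 0.25) = 4/3.
Single-dose peak C₀ = D/Vd = 780/60 = 13 mg/L.
Steady-state peak Cmax,ss = C₀·R = 13 × 4/3 ≈ 17.333 mg/L.
Steady-state trough Cmin,ss = Cmax,ss·f ≈ 17.333 × 0.25 ≈ 4.333 mg/L.
Trough 4.3 mg/L vs MEC 1 mg/L: adequate.

4.3 mg/L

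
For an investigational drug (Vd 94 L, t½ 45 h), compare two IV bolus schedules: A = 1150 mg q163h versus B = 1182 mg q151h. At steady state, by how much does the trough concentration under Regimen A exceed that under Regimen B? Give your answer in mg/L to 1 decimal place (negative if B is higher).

-0.3 mg/L

Regimen A: f = (1/2)^(163/45) ≈ 0.0812; Cmin,ss = (1150/94)·f/(1−f) ≈ 1.081 mg/L.
Regimen B: f = (1/2)^(151/45) ≈ 0.0977; Cmin,ss = (1182/94)·f/(1−f) ≈ 1.362 mg/L.
Difference ≈ 1.081 − 1.362 ≈ -0.281 mg/L.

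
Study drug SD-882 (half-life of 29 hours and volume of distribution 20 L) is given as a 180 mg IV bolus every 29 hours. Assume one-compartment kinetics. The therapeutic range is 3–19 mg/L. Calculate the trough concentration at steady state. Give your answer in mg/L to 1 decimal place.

9.0 mg/L

τ = 29 h = 1 half-life, so f = (1/2)^1 = 0.5.
Accumulation ratio R = 1/(1 − f) = 1/0.5 = 2/1.
Single-dose peak C₀ = D/Vd = 180/20 = 9 mg/L.
Steady-state peak Cmax,ss = C₀·R = 9 × 2/1 ≈ 18.000 mg/L.
Steady-state trough Cmin,ss = Cmax,ss·f ≈ 18.000 × 0.5 ≈ 9.000 mg/L.
Trough 9.0 mg/L vs MEC 3 mg/L: adequate.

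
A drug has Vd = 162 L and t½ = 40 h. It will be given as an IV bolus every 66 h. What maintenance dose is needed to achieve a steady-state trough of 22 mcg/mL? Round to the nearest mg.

7621 mg

τ/t½ = 66/40 ≈ 1.65, so f = (1/2)^(66/40) ≈ 0.318640.
Cmin,ss = (D/Vd)·f/(1−f), so D = Cmin,ss·Vd·(1−f)/f.
D = 22 × 162 × (1−f)/f ≈ 22 × 162 × 2.13834 ≈ 7621.04 mg.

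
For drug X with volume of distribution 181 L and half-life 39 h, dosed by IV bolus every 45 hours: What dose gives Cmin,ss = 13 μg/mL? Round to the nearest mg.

2883 mg

τ/t½ = 45/39 ≈ 1.1538, so f = (1/2)^(45/39) ≈ 0.449425.
Cmin,ss = (D/Vd)·f/(1−f), so D = Cmin,ss·Vd·(1−f)/f.
D = 13 × 181 × (1−f)/f ≈ 13 × 181 × 1.22507 ≈ 2882.59 mg.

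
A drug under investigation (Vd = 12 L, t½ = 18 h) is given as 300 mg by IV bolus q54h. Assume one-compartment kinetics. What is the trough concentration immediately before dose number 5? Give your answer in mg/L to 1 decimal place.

f = (1/2)^(τ/t½) = (1/2)^(54/18) ≈ 0.1250.
C₀ = D/Vd = 300/12 ≈ 25.000 mg/L.
Before the 5th dose, 4 doses have been given. Superposition: Cmin = C₀·(f + f² + … + f^4).
≈ 25.000 × (0.1250 + 0.0156 + 0.0020 + 0.0002) ≈ 25.000 × 0.1428 ≈ 3.570 mg/L.

3.6 mg/L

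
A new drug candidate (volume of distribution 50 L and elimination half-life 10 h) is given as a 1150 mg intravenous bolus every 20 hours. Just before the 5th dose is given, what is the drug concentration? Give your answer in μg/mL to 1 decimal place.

f = (1/2)^(τ/t½) = (1/2)^(20/10) ≈ 0.2500.
C₀ = D/Vd = 1150/50 ≈ 23.000 μg/mL.
Before the 5th dose, 4 doses have been given. Superposition: Cmin = C₀·(f + f² + … + f^4).
≈ 23.000 × (0.2500 + 0.0625 + 0.0156 + 0.0039) ≈ 23.000 × 0.3320 ≈ 7.636 μg/mL.

7.6 μg/mL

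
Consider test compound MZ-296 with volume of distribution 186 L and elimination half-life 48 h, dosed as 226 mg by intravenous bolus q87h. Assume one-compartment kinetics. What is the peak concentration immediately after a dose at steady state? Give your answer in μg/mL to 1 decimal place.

1.7 μg/mL

Over one 87-h interval, 87/48 ≈ 1.8125 half-lives elapse, leaving f ≈ 0.2847 of each dose.
Accumulation ratio R = 1/(1 − f) ≈ 1/0.7153 ≈ 1.3980.
Single-dose peak C₀ = D/Vd = 226/186 ≈ 1.215 μg/mL.
Steady-state peak Cmax,ss = C₀·R ≈ 1.215 × 1.3980 ≈ 1.699 μg/mL.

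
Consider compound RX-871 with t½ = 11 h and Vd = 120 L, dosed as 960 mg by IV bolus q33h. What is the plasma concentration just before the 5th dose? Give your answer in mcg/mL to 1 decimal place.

f = (1/2)^(τ/t½) = (1/2)^(33/11) ≈ 0.1250.
C₀ = D/Vd = 960/120 ≈ 8.000 mcg/mL.
Before the 5th dose, 4 doses have been given. Superposition: Cmin = C₀·(f + f² + … + f^4).
≈ 8.000 × (0.1250 + 0.0156 + 0.0020 + 0.0002) ≈ 8.000 × 0.1428 ≈ 1.142 mcg/mL.

1.1 mcg/mL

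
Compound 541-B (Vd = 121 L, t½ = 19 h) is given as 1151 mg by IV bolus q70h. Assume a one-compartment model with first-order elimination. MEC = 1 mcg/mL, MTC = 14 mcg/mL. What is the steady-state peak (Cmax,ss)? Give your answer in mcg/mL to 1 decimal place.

10.3 mcg/mL

k = ln2/t½ = ln2/19 ≈ 0.036481 h⁻¹; fraction remaining f = e^(−kτ) = e^(−0.036481×70) ≈ 0.0778.
At steady state, accumulation factor R = 1/(1 − e^(−kτ)) ≈ 1.0844.
Single-dose peak C₀ = D/Vd = 1151/121 ≈ 9.512 mcg/mL.
Cmax,ss = C₀/(1 − f) ≈ 9.512/0.9222 ≈ 10.314 mcg/mL.
Peak 10.3 mcg/mL vs MTC 14 mcg/mL: below toxic threshold.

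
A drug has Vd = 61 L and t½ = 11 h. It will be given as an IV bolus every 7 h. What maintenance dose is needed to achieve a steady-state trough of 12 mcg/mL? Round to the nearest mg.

406 mg

τ/t½ = 7/11 ≈ 0.63636, so f = (1/2)^(7/11) ≈ 0.643332.
Cmin,ss = (D/Vd)·f/(1−f), so D = Cmin,ss·Vd·(1−f)/f.
D = 12 × 61 × (1−f)/f ≈ 12 × 61 × 0.55441 ≈ 405.83 mg.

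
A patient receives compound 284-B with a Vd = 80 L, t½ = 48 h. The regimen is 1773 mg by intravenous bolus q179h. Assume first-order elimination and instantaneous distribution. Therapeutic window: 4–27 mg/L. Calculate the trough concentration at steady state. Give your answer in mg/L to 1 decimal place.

1.8 mg/L

τ/t½ = 179/48 ≈ 3.7292, so fraction remaining f = (1/2)^(179/48) ≈ 0.0754.
Single-dose peak C₀ = D/Vd = 1773/80 ≈ 22.163 mg/L.
Steady-state trough Cmin,ss = C₀·f/(1−f) ≈ 22.163 × 0.0754/0.9246 ≈ 1.807 mg/L.
Trough 1.8 mg/L vs MEC 4 mg/L: subtherapeutic.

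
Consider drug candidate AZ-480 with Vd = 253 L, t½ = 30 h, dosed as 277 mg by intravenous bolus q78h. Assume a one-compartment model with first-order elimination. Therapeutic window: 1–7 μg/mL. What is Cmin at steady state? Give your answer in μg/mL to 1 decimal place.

τ/t½ = 78/30 ≈ 2.6, so fraction remaining f = (1/2)^(78/30) ≈ 0.1649.
Single-dose peak C₀ = D/Vd = 277/253 ≈ 1.095 μg/mL.
Steady-state trough Cmin,ss = C₀·f/(1−f) ≈ 1.095 × 0.1649/0.8351 ≈ 0.216 μg/mL.
Trough 0.2 μg/mL vs MEC 1 μg/mL: subtherapeutic.

0.2 μg/mL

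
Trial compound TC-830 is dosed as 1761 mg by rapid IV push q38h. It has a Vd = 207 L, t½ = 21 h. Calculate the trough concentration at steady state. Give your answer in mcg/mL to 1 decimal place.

τ/t½ = 38/21 ≈ 1.8095, so fraction remaining f = (1/2)^(38/21) ≈ 0.2853.
Single-dose peak C₀ = D/Vd = 1761/207 ≈ 8.507 mcg/mL.
Steady-state trough Cmin,ss = C₀·f/(1−f) ≈ 8.507 × 0.2853/0.7147 ≈ 3.396 mcg/mL.

3.4 mcg/mL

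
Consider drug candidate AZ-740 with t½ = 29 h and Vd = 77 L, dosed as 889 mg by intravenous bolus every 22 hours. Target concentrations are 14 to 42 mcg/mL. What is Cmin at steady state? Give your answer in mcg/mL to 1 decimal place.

16.7 mcg/mL

τ/t½ = 22/29 ≈ 0.75862, so fraction remaining f = (1/2)^(22/29) ≈ 0.5911.
Accumulation ratio R = 1/(1 − f) ≈ 1/0.4089 ≈ 2.4456.
Each bolus raises the concentration by D/Vd = 889/77 ≈ 11.545 mcg/mL.
Steady-state peak Cmax,ss = C₀·R ≈ 11.545 × 2.4456 ≈ 28.234 mcg/mL.
One interval later, Cmin,ss = Cmax,ss·e^(−kτ) ≈ 28.234 × 0.5911 ≈ 16.689 mcg/mL.
Trough 16.7 mcg/mL vs MEC 14 mcg/mL: adequate.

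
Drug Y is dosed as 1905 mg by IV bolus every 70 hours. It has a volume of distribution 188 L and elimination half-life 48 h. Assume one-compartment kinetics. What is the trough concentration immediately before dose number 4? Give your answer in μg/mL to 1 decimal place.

f = (1/2)^(τ/t½) = (1/2)^(70/48) ≈ 0.3639.
C₀ = D/Vd = 1905/188 ≈ 10.133 μg/mL.
Before the 4th dose, 3 doses have been given. Superposition: Cmin = C₀·(f + f² + … + f^3).
≈ 10.133 × (0.3639 + 0.1324 + 0.0482) ≈ 10.133 × 0.5445 ≈ 5.517 μg/mL.

5.5 μg/mL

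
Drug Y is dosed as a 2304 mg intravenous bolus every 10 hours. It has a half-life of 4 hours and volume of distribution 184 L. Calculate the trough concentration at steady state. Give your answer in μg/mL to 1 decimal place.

τ/t½ = 10/4 ≈ 2.5, so fraction remaining f = (1/2)^(10/4) ≈ 0.1768.
Single-dose peak C₀ = D/Vd = 2304/184 ≈ 12.522 μg/mL.
Steady-state trough Cmin,ss = C₀·f/(1−f) ≈ 12.522 × 0.1768/0.8232 ≈ 2.689 μg/mL.

2.7 μg/mL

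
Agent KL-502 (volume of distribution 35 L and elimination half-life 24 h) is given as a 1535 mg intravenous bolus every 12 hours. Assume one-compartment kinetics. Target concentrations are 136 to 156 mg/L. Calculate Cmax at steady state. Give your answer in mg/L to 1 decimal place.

149.7 mg/L

Over one 12-h interval, 12/24 ≈ 0.5 half-lives elapse, leaving f ≈ 0.7071 of each dose.
At steady state, accumulation factor R = 1/(1 − e^(−kτ)) ≈ 3.4141.
Each bolus raises the concentration by D/Vd = 1535/35 ≈ 43.857 mg/L.
Steady-state peak Cmax,ss = C₀·R ≈ 43.857 × 3.4141 ≈ 149.732 mg/L.
Peak 149.7 mg/L vs MTC 156 mg/L: below toxic threshold.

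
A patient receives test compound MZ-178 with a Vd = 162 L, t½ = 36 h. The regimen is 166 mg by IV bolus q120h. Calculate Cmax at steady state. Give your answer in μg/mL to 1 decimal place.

1.1 μg/mL

Over one 120-h interval, 120/36 ≈ 3.3333 half-lives elapse, leaving f ≈ 0.0992 of each dose.
At steady state, accumulation factor R = 1/(1 − e^(−kτ)) ≈ 1.1101.
Single-dose peak C₀ = D/Vd = 166/162 ≈ 1.025 μg/mL.
Cmax,ss = C₀/(1 − f) ≈ 1.025/0.9008 ≈ 1.138 μg/mL.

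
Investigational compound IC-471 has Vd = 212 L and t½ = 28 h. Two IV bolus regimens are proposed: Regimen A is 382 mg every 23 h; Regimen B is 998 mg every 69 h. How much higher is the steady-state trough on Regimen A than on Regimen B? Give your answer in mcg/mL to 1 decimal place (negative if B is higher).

Regimen A: f = (1/2)^(23/28) ≈ 0.5659; Cmin,ss = (382/212)·f/(1−f) ≈ 2.349 mcg/mL.
Regimen B: f = (1/2)^(69/28) ≈ 0.1812; Cmin,ss = (998/212)·f/(1−f) ≈ 1.042 mcg/mL.
Difference ≈ 2.349 − 1.042 ≈ 1.307 mcg/mL.

1.3 mcg/mL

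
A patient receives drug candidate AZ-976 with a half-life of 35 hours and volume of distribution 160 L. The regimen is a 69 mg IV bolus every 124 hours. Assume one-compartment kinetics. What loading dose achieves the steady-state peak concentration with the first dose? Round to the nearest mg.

75 mg

f = (1/2)^(124/35) ≈ 0.085801; accumulation ratio R = 1/(1−f) ≈ 1.09385.
Loading dose to hit Cmax,ss on first dose: D_load = D_maint·R ≈ 69 × 1.09385 ≈ 75.48 mg.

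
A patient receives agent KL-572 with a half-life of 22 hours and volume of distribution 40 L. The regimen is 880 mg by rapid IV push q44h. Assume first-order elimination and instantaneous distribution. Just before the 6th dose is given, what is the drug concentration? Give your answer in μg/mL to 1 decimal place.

f = (1/2)^(τ/t½) = (1/2)^(44/22) ≈ 0.2500.
C₀ = D/Vd = 880/40 ≈ 22.000 μg/mL.
Before the 6th dose, 5 doses have been given. Superposition: Cmin = C₀·(f + f² + … + f^5).
≈ 22.000 × (0.2500 + 0.0625 + 0.0156 + 0.0039 + 0.0010) ≈ 22.000 × 0.3330 ≈ 7.326 μg/mL.

7.3 μg/mL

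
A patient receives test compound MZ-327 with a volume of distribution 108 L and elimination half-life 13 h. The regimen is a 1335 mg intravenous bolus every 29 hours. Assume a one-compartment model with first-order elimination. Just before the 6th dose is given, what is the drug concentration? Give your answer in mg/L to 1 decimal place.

3.3 mg/L

f = (1/2)^(τ/t½) = (1/2)^(29/13) ≈ 0.2130.
C₀ = D/Vd = 1335/108 ≈ 12.361 mg/L.
Before the 6th dose, 5 doses have been given. Superposition: Cmin = C₀·(f + f² + … + f^5).
≈ 12.361 × (0.2130 + 0.0454 + 0.0097 + 0.0021 + 0.0004) ≈ 12.361 × 0.2706 ≈ 3.345 mg/L.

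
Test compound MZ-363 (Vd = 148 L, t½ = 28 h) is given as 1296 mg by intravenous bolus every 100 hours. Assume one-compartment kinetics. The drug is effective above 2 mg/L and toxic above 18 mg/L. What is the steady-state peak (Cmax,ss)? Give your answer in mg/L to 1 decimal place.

Over one 100-h interval, 100/28 ≈ 3.5714 half-lives elapse, leaving f ≈ 0.0841 of each dose.
Accumulation ratio R = 1/(1 − f) ≈ 1/0.9159 ≈ 1.0918.
Single-dose peak C₀ = D/Vd = 1296/148 ≈ 8.757 mg/L.
Cmax,ss = C₀/(1 − f) ≈ 8.757/0.9159 ≈ 9.561 mg/L.
Peak 9.6 mg/L vs MTC 18 mg/L: below toxic threshold.

9.6 mg/L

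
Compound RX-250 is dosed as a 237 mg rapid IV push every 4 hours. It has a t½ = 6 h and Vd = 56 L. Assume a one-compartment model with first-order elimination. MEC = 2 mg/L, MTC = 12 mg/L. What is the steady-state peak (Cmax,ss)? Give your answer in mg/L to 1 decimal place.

11.4 mg/L

Over one 4-h interval, 4/6 ≈ 0.66667 half-lives elapse, leaving f ≈ 0.6300 of each dose.
Accumulation ratio R = 1/(1 − f) ≈ 1/0.3700 ≈ 2.7027.
Single-dose peak C₀ = D/Vd = 237/56 ≈ 4.232 mg/L.
Steady-state peak Cmax,ss = C₀·R ≈ 4.232 × 2.7027 ≈ 11.438 mg/L.
Peak 11.4 mg/L vs MTC 12 mg/L: below toxic threshold.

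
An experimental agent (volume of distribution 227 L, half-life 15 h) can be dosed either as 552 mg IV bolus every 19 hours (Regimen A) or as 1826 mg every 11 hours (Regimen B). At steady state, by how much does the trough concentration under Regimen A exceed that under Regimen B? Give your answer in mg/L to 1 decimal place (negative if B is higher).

-10.4 mg/L

Regimen A: f = (1/2)^(19/15) ≈ 0.4156; Cmin,ss = (552/227)·f/(1−f) ≈ 1.729 mg/L.
Regimen B: f = (1/2)^(11/15) ≈ 0.6015; Cmin,ss = (1826/227)·f/(1−f) ≈ 12.142 mg/L.
Difference ≈ 1.729 − 12.142 ≈ -10.413 mg/L.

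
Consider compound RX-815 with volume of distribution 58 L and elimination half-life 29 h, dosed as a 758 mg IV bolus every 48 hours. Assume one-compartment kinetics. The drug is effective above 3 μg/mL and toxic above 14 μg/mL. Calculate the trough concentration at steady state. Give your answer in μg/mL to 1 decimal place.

k = ln2/t½ = ln2/29 ≈ 0.023902 h⁻¹; fraction remaining f = e^(−kτ) = e^(−0.023902×48) ≈ 0.3175.
Accumulation ratio R = 1/(1 − f) ≈ 1/0.6825 ≈ 1.4652.
Single-dose peak C₀ = D/Vd = 758/58 ≈ 13.069 μg/mL.
Steady-state peak Cmax,ss = C₀·R ≈ 13.069 × 1.4652 ≈ 19.149 μg/mL.
One interval later, Cmin,ss = Cmax,ss·e^(−kτ) ≈ 19.149 × 0.3175 ≈ 6.080 μg/mL.
Trough 6.1 μg/mL vs MEC 3 μg/mL: adequate.

6.1 μg/mL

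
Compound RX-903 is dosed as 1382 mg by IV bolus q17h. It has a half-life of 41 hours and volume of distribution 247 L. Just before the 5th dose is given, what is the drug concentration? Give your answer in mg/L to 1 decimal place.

f = (1/2)^(τ/t½) = (1/2)^(17/41) ≈ 0.7502.
C₀ = D/Vd = 1382/247 ≈ 5.595 mg/L.
Before the 5th dose, 4 doses have been given. Superposition: Cmin = C₀·(f + f² + … + f^4).
≈ 5.595 × (0.7502 + 0.5628 + 0.4222 + 0.3167) ≈ 5.595 × 2.0519 ≈ 11.480 mg/L.

11.5 mg/L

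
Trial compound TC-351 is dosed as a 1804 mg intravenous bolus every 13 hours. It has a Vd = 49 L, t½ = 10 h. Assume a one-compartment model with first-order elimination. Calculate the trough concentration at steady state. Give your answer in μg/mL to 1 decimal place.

25.2 μg/mL

τ/t½ = 13/10 ≈ 1.3, so fraction remaining f = (1/2)^(13/10) ≈ 0.4061.
Accumulation ratio R = 1/(1 − f) ≈ 1/0.5939 ≈ 1.6838.
Each bolus raises the concentration by D/Vd = 1804/49 ≈ 36.816 μg/mL.
Steady-state peak Cmax,ss = C₀·R ≈ 36.816 × 1.6838 ≈ 61.991 μg/mL.
Steady-state trough Cmin,ss = Cmax,ss·f ≈ 61.991 × 0.4061 ≈ 25.175 μg/mL.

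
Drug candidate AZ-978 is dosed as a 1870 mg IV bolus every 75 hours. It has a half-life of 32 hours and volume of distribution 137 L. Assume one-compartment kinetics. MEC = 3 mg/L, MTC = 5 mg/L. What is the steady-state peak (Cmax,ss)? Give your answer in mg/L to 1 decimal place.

17.0 mg/L

Over one 75-h interval, 75/32 ≈ 2.3438 half-lives elapse, leaving f ≈ 0.1970 of each dose.
At steady state, accumulation factor R = 1/(1 − e^(−kτ)) ≈ 1.2453.
Each bolus raises the concentration by D/Vd = 1870/137 ≈ 13.650 mg/L.
Steady-state peak Cmax,ss = C₀·R ≈ 13.650 × 1.2453 ≈ 16.998 mg/L.
Peak 17.0 mg/L vs MTC 5 mg/L: exceeds toxic threshold.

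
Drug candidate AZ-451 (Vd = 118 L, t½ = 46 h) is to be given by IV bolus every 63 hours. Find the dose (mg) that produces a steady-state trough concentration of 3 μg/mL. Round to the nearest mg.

561 mg

τ/t½ = 63/46 ≈ 1.3696, so f = (1/2)^(63/46) ≈ 0.387008.
Cmin,ss = (D/Vd)·f/(1−f), so D = Cmin,ss·Vd·(1−f)/f.
D = 3 × 118 × (1−f)/f ≈ 3 × 118 × 1.58393 ≈ 560.71 mg.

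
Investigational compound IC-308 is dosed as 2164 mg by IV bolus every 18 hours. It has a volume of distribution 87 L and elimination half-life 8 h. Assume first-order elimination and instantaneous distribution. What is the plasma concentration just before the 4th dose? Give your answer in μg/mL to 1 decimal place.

6.6 μg/mL

f = (1/2)^(τ/t½) = (1/2)^(18/8) ≈ 0.2102.
C₀ = D/Vd = 2164/87 ≈ 24.874 μg/mL.
Before the 4th dose, 3 doses have been given. Superposition: Cmin = C₀·(f + f² + … + f^3).
≈ 24.874 × (0.2102 + 0.0442 + 0.0093) ≈ 24.874 × 0.2637 ≈ 6.559 μg/mL.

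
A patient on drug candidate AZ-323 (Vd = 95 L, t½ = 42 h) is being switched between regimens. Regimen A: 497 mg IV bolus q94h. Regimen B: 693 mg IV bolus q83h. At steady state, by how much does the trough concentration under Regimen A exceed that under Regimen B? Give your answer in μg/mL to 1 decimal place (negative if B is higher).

-1.1 μg/mL

Regimen A: f = (1/2)^(94/42) ≈ 0.2120; Cmin,ss = (497/95)·f/(1−f) ≈ 1.407 μg/mL.
Regimen B: f = (1/2)^(83/42) ≈ 0.2542; Cmin,ss = (693/95)·f/(1−f) ≈ 2.486 μg/mL.
Difference ≈ 1.407 − 2.486 ≈ -1.079 μg/mL.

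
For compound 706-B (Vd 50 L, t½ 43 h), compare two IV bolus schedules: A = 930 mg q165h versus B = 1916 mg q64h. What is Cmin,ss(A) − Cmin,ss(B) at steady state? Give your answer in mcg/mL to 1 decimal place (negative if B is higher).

Regimen A: f = (1/2)^(165/43) ≈ 0.0700; Cmin,ss = (930/50)·f/(1−f) ≈ 1.400 mcg/mL.
Regimen B: f = (1/2)^(64/43) ≈ 0.3564; Cmin,ss = (1916/50)·f/(1−f) ≈ 21.220 mcg/mL.
Difference ≈ 1.400 − 21.220 ≈ -19.820 mcg/mL.

-19.8 mcg/mL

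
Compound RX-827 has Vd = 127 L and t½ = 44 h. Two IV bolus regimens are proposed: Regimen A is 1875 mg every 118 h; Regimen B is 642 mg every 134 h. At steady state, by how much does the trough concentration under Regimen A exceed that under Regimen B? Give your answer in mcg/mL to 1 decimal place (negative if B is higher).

Regimen A: f = (1/2)^(118/44) ≈ 0.1558; Cmin,ss = (1875/127)·f/(1−f) ≈ 2.725 mcg/mL.
Regimen B: f = (1/2)^(134/44) ≈ 0.1211; Cmin,ss = (642/127)·f/(1−f) ≈ 0.697 mcg/mL.
Difference ≈ 2.725 − 0.697 ≈ 2.028 mcg/mL.

2.0 mcg/mL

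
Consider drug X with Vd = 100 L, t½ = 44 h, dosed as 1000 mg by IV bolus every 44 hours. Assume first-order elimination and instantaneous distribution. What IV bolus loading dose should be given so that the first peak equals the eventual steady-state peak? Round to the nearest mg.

2000 mg

f = (1/2)^(44/44) ≈ 0.500000; accumulation ratio R = 1/(1−f) ≈ 2.00000.
Loading dose to hit Cmax,ss on first dose: D_load = D_maint·R ≈ 1000 × 2.00000 ≈ 2000.00 mg.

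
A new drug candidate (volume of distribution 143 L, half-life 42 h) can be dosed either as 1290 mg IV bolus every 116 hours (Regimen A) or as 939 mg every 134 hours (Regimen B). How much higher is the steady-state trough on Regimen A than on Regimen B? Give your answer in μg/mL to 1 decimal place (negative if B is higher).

Regimen A: f = (1/2)^(116/42) ≈ 0.1474; Cmin,ss = (1290/143)·f/(1−f) ≈ 1.560 μg/mL.
Regimen B: f = (1/2)^(134/42) ≈ 0.1095; Cmin,ss = (939/143)·f/(1−f) ≈ 0.807 μg/mL.
Difference ≈ 1.560 − 0.807 ≈ 0.753 μg/mL.

0.8 μg/mL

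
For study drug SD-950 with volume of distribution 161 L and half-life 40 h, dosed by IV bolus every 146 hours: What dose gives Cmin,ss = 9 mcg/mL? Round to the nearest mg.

16741 mg

τ/t½ = 146/40 ≈ 3.65, so f = (1/2)^(146/40) ≈ 0.079660.
Cmin,ss = (D/Vd)·f/(1−f), so D = Cmin,ss·Vd·(1−f)/f.
D = 9 × 161 × (1−f)/f ≈ 9 × 161 × 11.55335 ≈ 16740.80 mg.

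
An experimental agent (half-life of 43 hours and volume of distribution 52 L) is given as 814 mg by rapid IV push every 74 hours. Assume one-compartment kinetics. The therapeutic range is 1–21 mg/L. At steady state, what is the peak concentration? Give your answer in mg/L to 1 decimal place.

Over one 74-h interval, 74/43 ≈ 1.7209 half-lives elapse, leaving f ≈ 0.3034 of each dose.
Accumulation ratio R = 1/(1 − f) ≈ 1/0.6966 ≈ 1.4355.
Each bolus raises the concentration by D/Vd = 814/52 ≈ 15.654 mg/L.
Steady-state peak Cmax,ss = C₀·R ≈ 15.654 × 1.4355 ≈ 22.471 mg/L.
Peak 22.5 mg/L vs MTC 21 mg/L: exceeds toxic threshold.

22.5 mg/L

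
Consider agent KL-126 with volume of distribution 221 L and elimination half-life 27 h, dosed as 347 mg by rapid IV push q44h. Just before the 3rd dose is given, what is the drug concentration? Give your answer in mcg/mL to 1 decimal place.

0.7 mcg/mL

f = (1/2)^(τ/t½) = (1/2)^(44/27) ≈ 0.3232.
C₀ = D/Vd = 347/221 ≈ 1.570 mcg/mL.
Before the 3rd dose, 2 doses have been given. Superposition: Cmin = C₀·(f + f²).
≈ 1.570 × (0.3232 + 0.1045) ≈ 1.570 × 0.4277 ≈ 0.671 mcg/mL.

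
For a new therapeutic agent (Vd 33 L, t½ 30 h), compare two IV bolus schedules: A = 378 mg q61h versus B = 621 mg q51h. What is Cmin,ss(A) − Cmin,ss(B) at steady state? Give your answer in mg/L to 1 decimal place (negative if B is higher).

-4.7 mg/L

Regimen A: f = (1/2)^(61/30) ≈ 0.2443; Cmin,ss = (378/33)·f/(1−f) ≈ 3.703 mg/L.
Regimen B: f = (1/2)^(51/30) ≈ 0.3078; Cmin,ss = (621/33)·f/(1−f) ≈ 8.368 mg/L.
Difference ≈ 3.703 − 8.368 ≈ -4.665 mg/L.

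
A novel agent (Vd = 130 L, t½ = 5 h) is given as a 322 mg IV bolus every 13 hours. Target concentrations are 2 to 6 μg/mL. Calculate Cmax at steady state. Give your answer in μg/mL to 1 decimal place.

k = ln2/t½ = ln2/5 ≈ 0.138629 h⁻¹; fraction remaining f = e^(−kτ) = e^(−0.138629×13) ≈ 0.1649.
Accumulation ratio R = 1/(1 − f) ≈ 1/0.8351 ≈ 1.1975.
Single-dose peak C₀ = D/Vd = 322/130 ≈ 2.477 μg/mL.
Steady-state peak Cmax,ss = C₀·R ≈ 2.477 × 1.1975 ≈ 2.966 μg/mL.
Peak 3.0 μg/mL vs MTC 6 μg/mL: below toxic threshold.

3.0 μg/mL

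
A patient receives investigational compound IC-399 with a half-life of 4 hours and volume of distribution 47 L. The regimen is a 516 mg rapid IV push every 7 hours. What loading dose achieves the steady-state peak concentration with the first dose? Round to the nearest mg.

734 mg

f = (1/2)^(7/4) ≈ 0.297302; accumulation ratio R = 1/(1−f) ≈ 1.42309.
Loading dose to hit Cmax,ss on first dose: D_load = D_maint·R ≈ 516 × 1.42309 ≈ 734.31 mg.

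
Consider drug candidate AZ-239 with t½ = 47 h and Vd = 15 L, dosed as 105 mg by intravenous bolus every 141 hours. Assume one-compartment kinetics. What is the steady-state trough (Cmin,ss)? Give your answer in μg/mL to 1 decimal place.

1.0 μg/mL

The dosing interval is 3 half-lives, so f = 2^(−3) = 0.125.
At steady state, R = 1/(1 − 0.125) = 8/7.
Single-dose peak C₀ = D/Vd = 105/15 = 7 μg/mL.
Steady-state peak Cmax,ss = C₀·R = 7 × 8/7 ≈ 8.000 μg/mL.
Steady-state trough Cmin,ss = Cmax,ss·f ≈ 8.000 × 0.125 ≈ 1.000 μg/mL.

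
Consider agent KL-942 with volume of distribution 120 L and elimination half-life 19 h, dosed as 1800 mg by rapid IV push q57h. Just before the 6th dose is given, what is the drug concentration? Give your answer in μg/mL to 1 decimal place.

2.1 μg/mL

f = (1/2)^(τ/t½) = (1/2)^(57/19) ≈ 0.1250.
C₀ = D/Vd = 1800/120 ≈ 15.000 μg/mL.
Before the 6th dose, 5 doses have been given. Superposition: Cmin = C₀·(f + f² + … + f^5).
≈ 15.000 × (0.1250 + 0.0156 + 0.0020 + 0.0002 + 0.0000) ≈ 15.000 × 0.1428 ≈ 2.142 μg/mL.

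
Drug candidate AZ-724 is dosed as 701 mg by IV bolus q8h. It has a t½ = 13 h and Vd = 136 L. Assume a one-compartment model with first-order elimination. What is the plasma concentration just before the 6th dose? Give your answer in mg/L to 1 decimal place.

8.5 mg/L

f = (1/2)^(τ/t½) = (1/2)^(8/13) ≈ 0.6528.
C₀ = D/Vd = 701/136 ≈ 5.154 mg/L.
Before the 6th dose, 5 doses have been given. Superposition: Cmin = C₀·(f + f² + … + f^5).
≈ 5.154 × (0.6528 + 0.4261 + 0.2782 + 0.1816 + 0.1185) ≈ 5.154 × 1.6572 ≈ 8.541 mg/L.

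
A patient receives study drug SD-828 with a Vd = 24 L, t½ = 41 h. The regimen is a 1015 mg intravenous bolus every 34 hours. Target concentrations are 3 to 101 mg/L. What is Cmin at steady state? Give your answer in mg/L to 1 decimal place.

k = ln2/t½ = ln2/41 ≈ 0.016906 h⁻¹; fraction remaining f = e^(−kτ) = e^(−0.016906×34) ≈ 0.5628.
At steady state, accumulation factor R = 1/(1 − e^(−kτ)) ≈ 2.2873.
Each bolus raises the concentration by D/Vd = 1015/24 ≈ 42.292 mg/L.
Cmax,ss = C₀/(1 − f) ≈ 42.292/0.4372 ≈ 96.734 mg/L.
One interval later, Cmin,ss = Cmax,ss·e^(−kτ) ≈ 96.734 × 0.5628 ≈ 54.442 mg/L.
Trough 54.4 mg/L vs MEC 3 mg/L: adequate.

54.4 mg/L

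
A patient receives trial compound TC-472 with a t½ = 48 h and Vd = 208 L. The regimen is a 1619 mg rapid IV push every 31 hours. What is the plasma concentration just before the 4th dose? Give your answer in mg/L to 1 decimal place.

f = (1/2)^(τ/t½) = (1/2)^(31/48) ≈ 0.6391.
C₀ = D/Vd = 1619/208 ≈ 7.784 mg/L.
Before the 4th dose, 3 doses have been given. Superposition: Cmin = C₀·(f + f² + … + f^3).
≈ 7.784 × (0.6391 + 0.4084 + 0.2610) ≈ 7.784 × 1.3085 ≈ 10.185 mg/L.

10.2 mg/L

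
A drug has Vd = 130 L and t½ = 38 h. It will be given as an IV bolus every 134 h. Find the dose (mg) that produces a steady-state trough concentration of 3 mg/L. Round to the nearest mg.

4104 mg

τ/t½ = 134/38 ≈ 3.5263, so f = (1/2)^(134/38) ≈ 0.086791.
Cmin,ss = (D/Vd)·f/(1−f), so D = Cmin,ss·Vd·(1−f)/f.
D = 3 × 130 × (1−f)/f ≈ 3 × 130 × 10.52193 ≈ 4103.55 mg.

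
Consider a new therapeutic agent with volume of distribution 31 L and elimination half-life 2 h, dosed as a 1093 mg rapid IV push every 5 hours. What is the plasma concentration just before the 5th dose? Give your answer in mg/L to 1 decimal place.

f = (1/2)^(τ/t½) = (1/2)^(5/2) ≈ 0.1768.
C₀ = D/Vd = 1093/31 ≈ 35.258 mg/L.
Before the 5th dose, 4 doses have been given. Superposition: Cmin = C₀·(f + f² + … + f^4).
≈ 35.258 × (0.1768 + 0.0313 + 0.0055 + 0.0010) ≈ 35.258 × 0.2146 ≈ 7.566 mg/L.

7.6 mg/L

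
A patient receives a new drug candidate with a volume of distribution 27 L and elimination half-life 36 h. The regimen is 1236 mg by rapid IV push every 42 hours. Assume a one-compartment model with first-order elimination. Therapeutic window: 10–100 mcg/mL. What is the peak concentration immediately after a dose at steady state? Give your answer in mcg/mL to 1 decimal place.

Over one 42-h interval, 42/36 ≈ 1.1667 half-lives elapse, leaving f ≈ 0.4454 of each dose.
At steady state, accumulation factor R = 1/(1 − e^(−kτ)) ≈ 1.8031.
Single-dose peak C₀ = D/Vd = 1236/27 ≈ 45.778 mcg/mL.
Steady-state peak Cmax,ss = C₀·R ≈ 45.778 × 1.8031 ≈ 82.542 mcg/mL.
Peak 82.5 mcg/mL vs MTC 100 mcg/mL: below toxic threshold.

82.5 mcg/mL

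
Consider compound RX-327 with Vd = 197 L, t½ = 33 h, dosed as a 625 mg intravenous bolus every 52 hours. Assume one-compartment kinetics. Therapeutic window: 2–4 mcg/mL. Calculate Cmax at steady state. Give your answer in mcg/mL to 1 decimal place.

4.8 mcg/mL

Over one 52-h interval, 52/33 ≈ 1.5758 half-lives elapse, leaving f ≈ 0.3355 of each dose.
At steady state, accumulation factor R = 1/(1 − e^(−kτ)) ≈ 1.5049.
Single-dose peak C₀ = D/Vd = 625/197 ≈ 3.173 mcg/mL.
Steady-state peak Cmax,ss = C₀·R ≈ 3.173 × 1.5049 ≈ 4.775 mcg/mL.
Peak 4.8 mcg/mL vs MTC 4 mcg/mL: exceeds toxic threshold.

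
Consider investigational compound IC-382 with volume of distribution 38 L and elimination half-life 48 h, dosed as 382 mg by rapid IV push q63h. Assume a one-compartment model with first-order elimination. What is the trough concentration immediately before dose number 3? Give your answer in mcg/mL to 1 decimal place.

f = (1/2)^(τ/t½) = (1/2)^(63/48) ≈ 0.4026.
C₀ = D/Vd = 382/38 ≈ 10.053 mcg/mL.
Before the 3rd dose, 2 doses have been given. Superposition: Cmin = C₀·(f + f²).
≈ 10.053 × (0.4026 + 0.1621) ≈ 10.053 × 0.5647 ≈ 5.677 mcg/mL.

5.7 mcg/mL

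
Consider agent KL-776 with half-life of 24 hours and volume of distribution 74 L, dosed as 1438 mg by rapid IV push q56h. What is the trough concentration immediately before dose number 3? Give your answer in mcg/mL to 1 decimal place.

f = (1/2)^(τ/t½) = (1/2)^(56/24) ≈ 0.1984.
C₀ = D/Vd = 1438/74 ≈ 19.432 mcg/mL.
Before the 3rd dose, 2 doses have been given. Superposition: Cmin = C₀·(f + f²).
≈ 19.432 × (0.1984 + 0.0394) ≈ 19.432 × 0.2378 ≈ 4.621 mcg/mL.

4.6 mcg/mL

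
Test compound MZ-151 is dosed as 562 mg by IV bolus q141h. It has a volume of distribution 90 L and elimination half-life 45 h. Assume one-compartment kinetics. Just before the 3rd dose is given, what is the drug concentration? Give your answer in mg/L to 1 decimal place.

f = (1/2)^(τ/t½) = (1/2)^(141/45) ≈ 0.1140.
C₀ = D/Vd = 562/90 ≈ 6.244 mg/L.
Before the 3rd dose, 2 doses have been given. Superposition: Cmin = C₀·(f + f²).
≈ 6.244 × (0.1140 + 0.0130) ≈ 6.244 × 0.1270 ≈ 0.793 mg/L.

0.8 mg/L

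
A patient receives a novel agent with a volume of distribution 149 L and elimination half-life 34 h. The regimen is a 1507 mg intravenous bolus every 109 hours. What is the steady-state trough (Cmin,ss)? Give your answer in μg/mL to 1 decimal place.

1.2 μg/mL

Over one 109-h interval, 109/34 ≈ 3.2059 half-lives elapse, leaving f ≈ 0.1084 of each dose.
Each bolus raises the concentration by D/Vd = 1507/149 ≈ 10.114 μg/mL.
Steady-state trough Cmin,ss = C₀·f/(1−f) ≈ 10.114 × 0.1084/0.8916 ≈ 1.230 μg/mL.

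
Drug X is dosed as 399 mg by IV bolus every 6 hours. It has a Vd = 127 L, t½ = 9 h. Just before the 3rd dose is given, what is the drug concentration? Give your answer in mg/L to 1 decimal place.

3.2 mg/L

f = (1/2)^(τ/t½) = (1/2)^(6/9) ≈ 0.6300.
C₀ = D/Vd = 399/127 ≈ 3.142 mg/L.
Before the 3rd dose, 2 doses have been given. Superposition: Cmin = C₀·(f + f²).
≈ 3.142 × (0.6300 + 0.3969) ≈ 3.142 × 1.0269 ≈ 3.227 mg/L.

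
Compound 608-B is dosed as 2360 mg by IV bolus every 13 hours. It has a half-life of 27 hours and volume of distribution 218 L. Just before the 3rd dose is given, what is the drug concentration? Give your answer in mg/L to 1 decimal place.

13.3 mg/L

f = (1/2)^(τ/t½) = (1/2)^(13/27) ≈ 0.7162.
C₀ = D/Vd = 2360/218 ≈ 10.826 mg/L.
Before the 3rd dose, 2 doses have been given. Superposition: Cmin = C₀·(f + f²).
≈ 10.826 × (0.7162 + 0.5129) ≈ 10.826 × 1.2291 ≈ 13.306 mg/L.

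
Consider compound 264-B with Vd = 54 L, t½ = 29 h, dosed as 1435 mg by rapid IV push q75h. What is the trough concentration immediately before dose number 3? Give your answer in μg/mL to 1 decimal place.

f = (1/2)^(τ/t½) = (1/2)^(75/29) ≈ 0.1665.
C₀ = D/Vd = 1435/54 ≈ 26.574 μg/mL.
Before the 3rd dose, 2 doses have been given. Superposition: Cmin = C₀·(f + f²).
≈ 26.574 × (0.1665 + 0.0277) ≈ 26.574 × 0.1942 ≈ 5.161 μg/mL.

5.2 μg/mL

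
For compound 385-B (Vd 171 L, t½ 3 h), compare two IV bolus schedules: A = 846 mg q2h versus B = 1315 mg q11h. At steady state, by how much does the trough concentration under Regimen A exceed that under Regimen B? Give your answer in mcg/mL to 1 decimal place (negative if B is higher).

7.8 mcg/mL

Regimen A: f = (1/2)^(2/3) ≈ 0.6300; Cmin,ss = (846/171)·f/(1−f) ≈ 8.424 mcg/mL.
Regimen B: f = (1/2)^(11/3) ≈ 0.0787; Cmin,ss = (1315/171)·f/(1−f) ≈ 0.657 mcg/mL.
Difference ≈ 8.424 − 0.657 ≈ 7.767 mcg/mL.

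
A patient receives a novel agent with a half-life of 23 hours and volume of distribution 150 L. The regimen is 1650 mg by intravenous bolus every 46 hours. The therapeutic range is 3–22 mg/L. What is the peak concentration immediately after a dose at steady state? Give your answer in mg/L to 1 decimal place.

14.7 mg/L

The dosing interval is 2 half-lives, so f = 2^(−2) = 0.25.
At steady state, R = 1/(1 − 0.25) = 4/3.
Single-dose peak C₀ = D/Vd = 1650/150 = 11 mg/L.
Steady-state peak Cmax,ss = C₀·R = 11 × 4/3 ≈ 14.667 mg/L.
Peak 14.7 mg/L vs MTC 22 mg/L: below toxic threshold.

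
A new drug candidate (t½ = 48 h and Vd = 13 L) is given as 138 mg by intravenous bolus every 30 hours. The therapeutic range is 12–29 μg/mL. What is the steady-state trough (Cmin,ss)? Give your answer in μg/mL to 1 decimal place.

19.6 μg/mL

k = ln2/t½ = ln2/48 ≈ 0.014441 h⁻¹; fraction remaining f = e^(−kτ) = e^(−0.014441×30) ≈ 0.6484.
Accumulation ratio R = 1/(1 − f) ≈ 1/0.3516 ≈ 2.8441.
Each bolus raises the concentration by D/Vd = 138/13 ≈ 10.615 μg/mL.
Cmax,ss = C₀/(1 − f) ≈ 10.615/0.3516 ≈ 30.191 μg/mL.
Steady-state trough Cmin,ss = Cmax,ss·f ≈ 30.191 × 0.6484 ≈ 19.576 μg/mL.
Trough 19.6 μg/mL vs MEC 12 μg/mL: adequate.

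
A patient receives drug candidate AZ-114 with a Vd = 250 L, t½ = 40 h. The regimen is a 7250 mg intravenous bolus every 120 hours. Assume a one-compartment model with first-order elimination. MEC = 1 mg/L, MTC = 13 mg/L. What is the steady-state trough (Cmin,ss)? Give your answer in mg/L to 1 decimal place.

τ = 120 h = 3 half-lives, so f = (1/2)^3 = 0.125.
Accumulation ratio R = 1/(1 − f) = 1/0.875 = 8/7.
Single-dose peak C₀ = D/Vd = 7250/250 = 29 mg/L.
Steady-state peak Cmax,ss = C₀·R = 29 × 8/7 ≈ 33.143 mg/L.
Steady-state trough Cmin,ss = Cmax,ss·f ≈ 33.143 × 0.125 ≈ 4.143 mg/L.
Trough 4.1 mg/L vs MEC 1 mg/L: adequate.

4.1 mg/L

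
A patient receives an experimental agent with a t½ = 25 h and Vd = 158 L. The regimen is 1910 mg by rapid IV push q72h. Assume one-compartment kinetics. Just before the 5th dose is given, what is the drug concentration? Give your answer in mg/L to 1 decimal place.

f = (1/2)^(τ/t½) = (1/2)^(72/25) ≈ 0.1358.
C₀ = D/Vd = 1910/158 ≈ 12.089 mg/L.
Before the 5th dose, 4 doses have been given. Superposition: Cmin = C₀·(f + f² + … + f^4).
≈ 12.089 × (0.1358 + 0.0184 + 0.0025 + 0.0003) ≈ 12.089 × 0.1570 ≈ 1.898 mg/L.

1.9 mg/L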